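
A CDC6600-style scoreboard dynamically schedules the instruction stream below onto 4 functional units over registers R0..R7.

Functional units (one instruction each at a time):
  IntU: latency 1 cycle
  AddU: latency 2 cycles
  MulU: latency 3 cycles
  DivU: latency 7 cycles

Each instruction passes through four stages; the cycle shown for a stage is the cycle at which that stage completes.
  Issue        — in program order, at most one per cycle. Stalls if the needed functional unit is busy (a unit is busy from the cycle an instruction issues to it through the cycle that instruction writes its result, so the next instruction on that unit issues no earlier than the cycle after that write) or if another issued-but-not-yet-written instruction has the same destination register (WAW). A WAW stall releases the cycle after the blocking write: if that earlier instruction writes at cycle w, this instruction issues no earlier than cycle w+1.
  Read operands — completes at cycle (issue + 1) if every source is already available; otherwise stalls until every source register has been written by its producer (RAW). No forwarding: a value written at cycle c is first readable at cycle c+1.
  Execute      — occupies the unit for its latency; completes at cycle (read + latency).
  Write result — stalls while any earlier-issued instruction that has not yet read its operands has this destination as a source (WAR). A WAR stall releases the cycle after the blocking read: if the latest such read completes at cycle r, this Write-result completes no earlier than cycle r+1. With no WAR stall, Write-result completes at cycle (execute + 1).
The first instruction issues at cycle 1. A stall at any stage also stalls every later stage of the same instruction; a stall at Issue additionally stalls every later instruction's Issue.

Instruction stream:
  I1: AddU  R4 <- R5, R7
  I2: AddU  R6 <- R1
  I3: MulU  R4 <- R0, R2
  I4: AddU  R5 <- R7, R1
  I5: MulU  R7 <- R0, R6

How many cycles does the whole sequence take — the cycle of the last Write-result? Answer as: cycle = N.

cycle 1: I1 issues→AddU
cycle 2: I1 reads
cycle 4: I1 exec-done
cycle 5: I1 writes R4
cycle 6: I2 issues→AddU
cycle 7: I2 reads · I3 issues→MulU
cycle 8: I3 reads
cycle 9: I2 exec-done
cycle 10: I2 writes R6
cycle 11: I3 exec-done · I4 issues→AddU
cycle 12: I3 writes R4 · I4 reads
cycle 13: I5 issues→MulU
cycle 14: I4 exec-done · I5 reads
cycle 15: I4 writes R5
cycle 17: I5 exec-done
cycle 18: I5 writes R7

cycle = 18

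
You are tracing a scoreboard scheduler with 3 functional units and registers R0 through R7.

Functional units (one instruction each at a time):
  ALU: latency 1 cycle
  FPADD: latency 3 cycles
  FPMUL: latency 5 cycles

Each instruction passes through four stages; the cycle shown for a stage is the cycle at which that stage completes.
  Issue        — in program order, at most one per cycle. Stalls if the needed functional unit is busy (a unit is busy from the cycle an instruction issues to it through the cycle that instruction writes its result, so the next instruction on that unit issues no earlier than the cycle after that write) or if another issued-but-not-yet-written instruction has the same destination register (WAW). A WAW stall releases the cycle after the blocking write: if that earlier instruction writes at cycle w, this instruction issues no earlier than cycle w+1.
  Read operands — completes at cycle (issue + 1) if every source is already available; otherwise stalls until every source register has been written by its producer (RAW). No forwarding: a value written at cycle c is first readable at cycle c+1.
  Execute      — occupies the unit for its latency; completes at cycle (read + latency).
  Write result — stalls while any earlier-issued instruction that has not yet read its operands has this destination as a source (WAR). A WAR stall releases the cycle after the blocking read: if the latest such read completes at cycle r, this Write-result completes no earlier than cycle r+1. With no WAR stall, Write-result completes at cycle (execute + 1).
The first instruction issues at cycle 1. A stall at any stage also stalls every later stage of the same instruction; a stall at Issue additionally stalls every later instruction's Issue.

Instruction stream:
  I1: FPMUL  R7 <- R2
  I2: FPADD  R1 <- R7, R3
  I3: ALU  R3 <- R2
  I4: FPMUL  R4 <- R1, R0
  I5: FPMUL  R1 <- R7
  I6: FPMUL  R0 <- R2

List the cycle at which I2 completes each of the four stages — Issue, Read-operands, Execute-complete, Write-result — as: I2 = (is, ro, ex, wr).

c1: I1 issues→FPMUL
c2: I1 reads | I2 issues→FPADD
c3: I3 issues→ALU
c4: I3 reads
c5: I3 exec-done
c7: I1 exec-done
c8: I1 writes R7
c9: I2 reads | I4 issues→FPMUL
c10: I3 writes R3
c12: I2 exec-done
c13: I2 writes R1
c14: I4 reads
c19: I4 exec-done
c20: I4 writes R4
c21: I5 issues→FPMUL
c22: I5 reads
c27: I5 exec-done
c28: I5 writes R1
c29: I6 issues→FPMUL
c30: I6 reads
c35: I6 exec-done
c36: I6 writes R0

I2 = (2, 9, 12, 13)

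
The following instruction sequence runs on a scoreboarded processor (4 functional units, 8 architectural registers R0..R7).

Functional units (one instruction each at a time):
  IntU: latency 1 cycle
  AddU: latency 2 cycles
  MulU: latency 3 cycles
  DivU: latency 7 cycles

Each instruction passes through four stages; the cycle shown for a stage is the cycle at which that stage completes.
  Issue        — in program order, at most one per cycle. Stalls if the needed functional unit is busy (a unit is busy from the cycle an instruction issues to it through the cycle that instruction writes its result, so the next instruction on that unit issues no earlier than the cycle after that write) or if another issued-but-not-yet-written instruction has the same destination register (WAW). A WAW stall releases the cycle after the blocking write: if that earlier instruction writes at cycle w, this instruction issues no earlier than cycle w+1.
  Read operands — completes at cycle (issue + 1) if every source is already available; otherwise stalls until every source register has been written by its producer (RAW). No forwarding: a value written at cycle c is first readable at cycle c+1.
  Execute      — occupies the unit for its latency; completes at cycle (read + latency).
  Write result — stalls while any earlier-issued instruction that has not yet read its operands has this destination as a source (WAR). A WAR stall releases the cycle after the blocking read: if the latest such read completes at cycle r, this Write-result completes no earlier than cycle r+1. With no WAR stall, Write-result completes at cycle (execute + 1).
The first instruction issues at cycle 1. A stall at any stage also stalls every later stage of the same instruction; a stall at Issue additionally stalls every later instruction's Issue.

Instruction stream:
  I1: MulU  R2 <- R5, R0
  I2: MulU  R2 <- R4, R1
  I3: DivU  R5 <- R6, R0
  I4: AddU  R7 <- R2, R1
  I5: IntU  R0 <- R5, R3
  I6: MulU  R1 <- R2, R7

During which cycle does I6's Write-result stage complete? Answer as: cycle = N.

cycle = 21

I1  is:1  ro:2  ex:5  wr:6
I2  is:7  ro:8  ex:11  wr:12  — struct: MulU busy until I1 writes@6
I3  is:8  ro:9  ex:16  wr:17
I4  is:9  ro:13  ex:15  wr:16  — RAW R2: wait I2 write@12
I5  is:10  ro:18  ex:19  wr:20  — RAW R5: wait I3 write@17
I6  is:13  ro:17  ex:20  wr:21  — struct: MulU busy until I2 writes@12, RAW R7: wait I4 write@16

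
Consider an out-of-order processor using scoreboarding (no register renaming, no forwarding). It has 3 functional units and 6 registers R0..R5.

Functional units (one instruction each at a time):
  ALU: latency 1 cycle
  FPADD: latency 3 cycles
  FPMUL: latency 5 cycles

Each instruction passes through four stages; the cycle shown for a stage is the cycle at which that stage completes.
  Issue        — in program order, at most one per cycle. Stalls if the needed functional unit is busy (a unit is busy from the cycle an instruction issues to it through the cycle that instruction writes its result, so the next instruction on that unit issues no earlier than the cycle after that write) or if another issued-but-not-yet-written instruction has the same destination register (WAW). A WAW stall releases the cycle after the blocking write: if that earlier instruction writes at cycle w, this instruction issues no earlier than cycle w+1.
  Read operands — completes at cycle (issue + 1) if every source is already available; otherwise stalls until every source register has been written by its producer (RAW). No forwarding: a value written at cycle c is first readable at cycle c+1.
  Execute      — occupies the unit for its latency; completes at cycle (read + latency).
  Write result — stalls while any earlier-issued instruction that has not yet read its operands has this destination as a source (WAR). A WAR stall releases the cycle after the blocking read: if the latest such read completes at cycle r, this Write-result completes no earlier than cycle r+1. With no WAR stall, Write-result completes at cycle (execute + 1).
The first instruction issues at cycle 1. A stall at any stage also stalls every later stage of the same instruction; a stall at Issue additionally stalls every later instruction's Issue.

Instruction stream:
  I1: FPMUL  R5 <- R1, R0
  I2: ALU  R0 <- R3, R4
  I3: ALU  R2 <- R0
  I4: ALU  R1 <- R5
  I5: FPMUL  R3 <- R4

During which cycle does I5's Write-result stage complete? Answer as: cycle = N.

cycle 1: issue I1 (FPMUL)
cycle 2: I1 read-ops, issue I2 (ALU)
cycle 3: I2 read-ops
cycle 4: I2 finished on ALU
cycle 5: I2→R0
cycle 6: issue I3 (ALU)
cycle 7: I1 finished on FPMUL, I3 read-ops
cycle 8: I1→R5, I3 finished on ALU
cycle 9: I3→R2
cycle 10: issue I4 (ALU)
cycle 11: I4 read-ops, issue I5 (FPMUL)
cycle 12: I4 finished on ALU, I5 read-ops
cycle 13: I4→R1
cycle 17: I5 finished on FPMUL
cycle 18: I5→R3

cycle = 18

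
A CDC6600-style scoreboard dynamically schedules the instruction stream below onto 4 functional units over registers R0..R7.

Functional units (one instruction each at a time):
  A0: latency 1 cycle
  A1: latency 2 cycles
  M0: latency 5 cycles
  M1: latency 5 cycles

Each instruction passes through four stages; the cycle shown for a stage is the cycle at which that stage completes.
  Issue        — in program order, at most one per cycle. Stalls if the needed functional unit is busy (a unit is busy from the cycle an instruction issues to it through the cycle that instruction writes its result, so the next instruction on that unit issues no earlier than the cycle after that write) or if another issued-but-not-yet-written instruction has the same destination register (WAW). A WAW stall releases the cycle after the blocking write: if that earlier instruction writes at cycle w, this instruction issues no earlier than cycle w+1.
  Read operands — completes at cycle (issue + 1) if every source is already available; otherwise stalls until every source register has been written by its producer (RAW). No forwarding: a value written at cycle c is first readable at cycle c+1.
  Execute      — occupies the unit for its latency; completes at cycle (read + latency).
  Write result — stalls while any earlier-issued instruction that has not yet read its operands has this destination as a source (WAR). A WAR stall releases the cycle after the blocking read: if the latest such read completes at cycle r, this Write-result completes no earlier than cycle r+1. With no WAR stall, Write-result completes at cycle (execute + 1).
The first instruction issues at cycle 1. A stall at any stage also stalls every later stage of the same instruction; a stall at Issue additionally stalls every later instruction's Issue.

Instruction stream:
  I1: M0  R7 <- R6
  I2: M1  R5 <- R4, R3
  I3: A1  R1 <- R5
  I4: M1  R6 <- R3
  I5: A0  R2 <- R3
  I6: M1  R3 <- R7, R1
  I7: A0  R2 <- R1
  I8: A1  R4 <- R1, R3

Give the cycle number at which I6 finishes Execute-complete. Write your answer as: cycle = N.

cycle = 24

I1: IS=1 RO=2 EX=7 WR=8
I2: IS=2 RO=3 EX=8 WR=9
I3: IS=3 RO=10 EX=12 WR=13  [RAW R5: wait I2 write@9]
I4: IS=10 RO=11 EX=16 WR=17  [struct: M1 busy until I2 writes@9]
I5: IS=11 RO=12 EX=13 WR=14
I6: IS=18 RO=19 EX=24 WR=25  [struct: M1 busy until I4 writes@17]
I7: IS=19 RO=20 EX=21 WR=22
I8: IS=20 RO=26 EX=28 WR=29  [RAW R3: wait I6 write@25]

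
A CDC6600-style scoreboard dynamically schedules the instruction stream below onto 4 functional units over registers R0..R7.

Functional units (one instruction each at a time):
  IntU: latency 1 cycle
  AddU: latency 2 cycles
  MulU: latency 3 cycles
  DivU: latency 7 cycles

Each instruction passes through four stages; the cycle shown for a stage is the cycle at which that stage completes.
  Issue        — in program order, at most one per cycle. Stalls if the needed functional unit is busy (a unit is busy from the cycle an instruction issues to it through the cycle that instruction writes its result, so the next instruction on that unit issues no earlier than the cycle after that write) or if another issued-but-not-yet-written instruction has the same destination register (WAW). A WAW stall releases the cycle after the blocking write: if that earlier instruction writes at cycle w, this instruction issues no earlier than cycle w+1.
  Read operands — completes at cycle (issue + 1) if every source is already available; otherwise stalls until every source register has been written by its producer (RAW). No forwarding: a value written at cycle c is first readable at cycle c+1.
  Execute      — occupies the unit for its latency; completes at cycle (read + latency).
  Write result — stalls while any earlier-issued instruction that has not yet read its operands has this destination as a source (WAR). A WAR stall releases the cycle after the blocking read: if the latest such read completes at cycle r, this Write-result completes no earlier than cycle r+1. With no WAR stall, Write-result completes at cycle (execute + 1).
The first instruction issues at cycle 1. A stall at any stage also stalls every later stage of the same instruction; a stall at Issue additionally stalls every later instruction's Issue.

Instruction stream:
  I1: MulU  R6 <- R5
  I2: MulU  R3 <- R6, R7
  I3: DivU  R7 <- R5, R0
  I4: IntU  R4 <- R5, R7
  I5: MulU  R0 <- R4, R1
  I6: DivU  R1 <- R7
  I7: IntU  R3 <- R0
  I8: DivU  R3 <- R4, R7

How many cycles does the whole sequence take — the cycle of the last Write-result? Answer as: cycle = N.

cycle = 38

[1] I1 issues→MulU
[2] I1 reads
[5] I1 exec-done
[6] I1 writes R6
[7] I2 issues→MulU
[8] I2 reads | I3 issues→DivU
[9] I3 reads | I4 issues→IntU
[11] I2 exec-done
[12] I2 writes R3
[13] I5 issues→MulU
[16] I3 exec-done
[17] I3 writes R7
[18] I4 reads | I6 issues→DivU
[19] I4 exec-done | I6 reads
[20] I4 writes R4
[21] I5 reads | I7 issues→IntU
[24] I5 exec-done
[25] I5 writes R0
[26] I6 exec-done | I7 reads
[27] I6 writes R1 | I7 exec-done
[28] I7 writes R3
[29] I8 issues→DivU
[30] I8 reads
[37] I8 exec-done
[38] I8 writes R3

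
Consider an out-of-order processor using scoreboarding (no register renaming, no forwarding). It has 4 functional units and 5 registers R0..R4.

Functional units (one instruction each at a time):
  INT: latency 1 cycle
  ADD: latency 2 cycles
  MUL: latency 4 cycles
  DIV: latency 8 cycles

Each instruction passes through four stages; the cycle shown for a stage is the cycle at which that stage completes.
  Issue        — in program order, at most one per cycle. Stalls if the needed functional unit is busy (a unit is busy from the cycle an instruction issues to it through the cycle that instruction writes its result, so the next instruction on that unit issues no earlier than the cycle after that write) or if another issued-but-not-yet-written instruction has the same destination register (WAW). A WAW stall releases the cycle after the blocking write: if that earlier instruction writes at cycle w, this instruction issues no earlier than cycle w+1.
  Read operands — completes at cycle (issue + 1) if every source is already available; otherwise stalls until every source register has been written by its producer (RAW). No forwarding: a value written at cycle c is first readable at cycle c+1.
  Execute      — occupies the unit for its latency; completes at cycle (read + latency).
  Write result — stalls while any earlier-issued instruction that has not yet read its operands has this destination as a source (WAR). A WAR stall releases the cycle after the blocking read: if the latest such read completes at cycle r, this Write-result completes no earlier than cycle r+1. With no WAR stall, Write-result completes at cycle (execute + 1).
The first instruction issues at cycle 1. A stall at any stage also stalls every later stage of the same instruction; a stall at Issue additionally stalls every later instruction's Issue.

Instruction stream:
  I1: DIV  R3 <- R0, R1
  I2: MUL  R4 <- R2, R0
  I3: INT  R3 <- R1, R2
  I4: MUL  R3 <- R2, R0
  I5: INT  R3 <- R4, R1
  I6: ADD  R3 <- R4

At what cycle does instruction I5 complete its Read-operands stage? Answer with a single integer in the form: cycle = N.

cycle = 24

I1 -> (1, 2, 10, 11)
I2 -> (2, 3, 7, 8)
I3 -> (12, 13, 14, 15)  // WAW R3: wait I1 write@11
I4 -> (16, 17, 21, 22)  // WAW R3: wait I3 write@15
I5 -> (23, 24, 25, 26)  // WAW R3: wait I4 write@22
I6 -> (27, 28, 30, 31)  // WAW R3: wait I5 write@26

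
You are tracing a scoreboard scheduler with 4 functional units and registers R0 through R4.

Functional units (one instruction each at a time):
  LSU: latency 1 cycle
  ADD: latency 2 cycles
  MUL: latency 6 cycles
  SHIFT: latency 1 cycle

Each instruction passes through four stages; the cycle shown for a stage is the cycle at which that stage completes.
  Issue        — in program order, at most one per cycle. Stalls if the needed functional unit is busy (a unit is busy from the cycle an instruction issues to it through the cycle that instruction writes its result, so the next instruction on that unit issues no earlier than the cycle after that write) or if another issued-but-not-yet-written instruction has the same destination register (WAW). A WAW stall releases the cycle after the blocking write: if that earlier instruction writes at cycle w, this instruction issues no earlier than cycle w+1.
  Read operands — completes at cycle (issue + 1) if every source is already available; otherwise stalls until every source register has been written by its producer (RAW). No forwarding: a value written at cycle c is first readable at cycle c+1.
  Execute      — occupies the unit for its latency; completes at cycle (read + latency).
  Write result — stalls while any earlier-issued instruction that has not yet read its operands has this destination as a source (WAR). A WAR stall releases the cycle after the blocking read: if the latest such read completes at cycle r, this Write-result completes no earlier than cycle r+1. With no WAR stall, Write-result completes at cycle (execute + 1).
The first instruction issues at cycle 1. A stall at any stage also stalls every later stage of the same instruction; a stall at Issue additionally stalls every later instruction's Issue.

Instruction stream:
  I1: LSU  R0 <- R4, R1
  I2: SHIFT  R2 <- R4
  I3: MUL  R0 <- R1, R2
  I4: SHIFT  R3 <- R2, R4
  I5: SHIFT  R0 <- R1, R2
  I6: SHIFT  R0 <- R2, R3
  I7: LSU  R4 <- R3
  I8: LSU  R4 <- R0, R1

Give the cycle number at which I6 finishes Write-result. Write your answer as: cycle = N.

t=1  I1 dispatched to LSU
t=2  I1 operands ready | I2 dispatched to SHIFT
t=3  I1 complete | I2 operands ready
t=4  R0←I1 | I2 complete
t=5  R2←I2 | I3 dispatched to MUL
t=6  I3 operands ready | I4 dispatched to SHIFT
t=7  I4 operands ready
t=8  I4 complete
t=9  R3←I4
t=12  I3 complete
t=13  R0←I3
t=14  I5 dispatched to SHIFT
t=15  I5 operands ready
t=16  I5 complete
t=17  R0←I5
t=18  I6 dispatched to SHIFT
t=19  I6 operands ready | I7 dispatched to LSU
t=20  I6 complete | I7 operands ready
t=21  R0←I6 | I7 complete
t=22  R4←I7
t=23  I8 dispatched to LSU
t=24  I8 operands ready
t=25  I8 complete
t=26  R4←I8

cycle = 21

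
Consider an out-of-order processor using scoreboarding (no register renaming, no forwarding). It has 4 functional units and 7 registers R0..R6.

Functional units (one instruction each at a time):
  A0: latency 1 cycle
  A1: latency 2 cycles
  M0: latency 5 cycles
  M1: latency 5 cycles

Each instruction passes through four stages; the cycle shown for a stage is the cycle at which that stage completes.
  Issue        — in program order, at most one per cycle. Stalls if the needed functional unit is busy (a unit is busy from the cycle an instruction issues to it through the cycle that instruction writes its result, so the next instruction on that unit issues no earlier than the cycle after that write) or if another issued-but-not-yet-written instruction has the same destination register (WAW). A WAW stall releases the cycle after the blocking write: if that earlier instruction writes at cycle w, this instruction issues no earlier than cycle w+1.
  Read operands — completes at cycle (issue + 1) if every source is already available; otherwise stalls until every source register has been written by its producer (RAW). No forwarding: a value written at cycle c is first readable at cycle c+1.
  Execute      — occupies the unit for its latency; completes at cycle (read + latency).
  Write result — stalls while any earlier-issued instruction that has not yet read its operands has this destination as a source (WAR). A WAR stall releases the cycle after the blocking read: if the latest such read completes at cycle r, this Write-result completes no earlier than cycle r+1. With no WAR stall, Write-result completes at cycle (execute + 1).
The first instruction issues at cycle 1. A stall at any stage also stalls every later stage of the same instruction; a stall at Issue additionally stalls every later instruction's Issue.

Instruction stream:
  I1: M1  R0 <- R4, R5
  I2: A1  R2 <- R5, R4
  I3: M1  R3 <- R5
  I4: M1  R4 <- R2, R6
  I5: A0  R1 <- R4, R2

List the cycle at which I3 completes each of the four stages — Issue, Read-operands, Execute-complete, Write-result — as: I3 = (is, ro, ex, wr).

[1] I1→M1
[2] I1 RO · I2→A1
[3] I2 RO
[5] I2 EX
[6] I2 WR R2
[7] I1 EX
[8] I1 WR R0
[9] I3→M1
[10] I3 RO
[15] I3 EX
[16] I3 WR R3
[17] I4→M1
[18] I4 RO · I5→A0
[23] I4 EX
[24] I4 WR R4
[25] I5 RO
[26] I5 EX
[27] I5 WR R1

I3 = (9, 10, 15, 16)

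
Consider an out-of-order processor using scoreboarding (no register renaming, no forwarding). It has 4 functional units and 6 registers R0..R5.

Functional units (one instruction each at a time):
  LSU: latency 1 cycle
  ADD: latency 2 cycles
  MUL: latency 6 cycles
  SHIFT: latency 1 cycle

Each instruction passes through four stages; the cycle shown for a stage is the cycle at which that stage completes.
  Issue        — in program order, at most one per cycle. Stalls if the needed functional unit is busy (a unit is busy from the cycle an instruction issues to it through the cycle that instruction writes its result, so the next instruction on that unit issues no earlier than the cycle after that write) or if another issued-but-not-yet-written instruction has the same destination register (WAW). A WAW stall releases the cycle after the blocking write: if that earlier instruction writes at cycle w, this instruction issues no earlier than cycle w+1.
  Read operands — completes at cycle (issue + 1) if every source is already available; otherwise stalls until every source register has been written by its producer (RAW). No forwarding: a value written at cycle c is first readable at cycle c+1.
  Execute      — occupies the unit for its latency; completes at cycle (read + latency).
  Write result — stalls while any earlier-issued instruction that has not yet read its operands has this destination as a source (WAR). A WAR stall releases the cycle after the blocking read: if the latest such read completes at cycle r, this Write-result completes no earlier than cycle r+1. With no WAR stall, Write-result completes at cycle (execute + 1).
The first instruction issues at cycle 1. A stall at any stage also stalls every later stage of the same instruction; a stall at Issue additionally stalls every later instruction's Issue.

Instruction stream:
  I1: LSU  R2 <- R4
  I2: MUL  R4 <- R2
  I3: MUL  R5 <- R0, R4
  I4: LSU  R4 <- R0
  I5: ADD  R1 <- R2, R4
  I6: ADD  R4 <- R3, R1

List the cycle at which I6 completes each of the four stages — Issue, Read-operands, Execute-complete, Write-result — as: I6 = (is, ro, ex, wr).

cycle 1: issue I1 (LSU)
cycle 2: I1 read-ops · issue I2 (MUL)
cycle 3: I1 finished on LSU
cycle 4: I1→R2
cycle 5: I2 read-ops
cycle 11: I2 finished on MUL
cycle 12: I2→R4
cycle 13: issue I3 (MUL)
cycle 14: I3 read-ops · issue I4 (LSU)
cycle 15: I4 read-ops · issue I5 (ADD)
cycle 16: I4 finished on LSU
cycle 17: I4→R4
cycle 18: I5 read-ops
cycle 20: I3 finished on MUL · I5 finished on ADD
cycle 21: I3→R5 · I5→R1
cycle 22: issue I6 (ADD)
cycle 23: I6 read-ops
cycle 25: I6 finished on ADD
cycle 26: I6→R4

I6 = (22, 23, 25, 26)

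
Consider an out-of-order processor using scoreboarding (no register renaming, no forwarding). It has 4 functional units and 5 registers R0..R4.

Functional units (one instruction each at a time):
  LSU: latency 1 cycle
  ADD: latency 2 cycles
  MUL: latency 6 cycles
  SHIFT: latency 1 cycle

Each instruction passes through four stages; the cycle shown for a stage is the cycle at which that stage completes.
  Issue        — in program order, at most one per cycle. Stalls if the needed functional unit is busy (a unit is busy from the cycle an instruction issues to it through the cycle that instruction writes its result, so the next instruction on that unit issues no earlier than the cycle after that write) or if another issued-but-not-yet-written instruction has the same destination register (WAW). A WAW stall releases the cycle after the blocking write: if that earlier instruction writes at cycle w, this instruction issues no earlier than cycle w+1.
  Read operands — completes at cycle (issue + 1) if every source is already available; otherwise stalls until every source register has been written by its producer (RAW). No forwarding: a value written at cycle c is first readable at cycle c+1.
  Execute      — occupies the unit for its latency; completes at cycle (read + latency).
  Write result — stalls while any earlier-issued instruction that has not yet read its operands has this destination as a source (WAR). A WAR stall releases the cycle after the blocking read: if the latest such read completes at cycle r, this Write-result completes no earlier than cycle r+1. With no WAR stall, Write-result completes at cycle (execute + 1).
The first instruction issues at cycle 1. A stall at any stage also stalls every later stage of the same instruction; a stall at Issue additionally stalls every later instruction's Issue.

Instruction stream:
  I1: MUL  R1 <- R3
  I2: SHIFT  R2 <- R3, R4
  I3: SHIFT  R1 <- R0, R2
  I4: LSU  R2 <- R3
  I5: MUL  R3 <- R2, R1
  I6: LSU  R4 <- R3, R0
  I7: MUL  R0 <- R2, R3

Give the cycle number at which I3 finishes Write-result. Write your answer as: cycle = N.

  I1 | 1 | 2 | 8 | 9
  I2 | 2 | 3 | 4 | 5
  I3 | 10 | 11 | 12 | 13   WAW R1: wait I1 write@9
  I4 | 11 | 12 | 13 | 14
  I5 | 12 | 15 | 21 | 22   RAW R2: wait I4 write@14
  I6 | 15 | 23 | 24 | 25   struct: LSU busy until I4 writes@14 · RAW R3: wait I5 write@22
  I7 | 23 | 24 | 30 | 31   struct: MUL busy until I5 writes@22

cycle = 13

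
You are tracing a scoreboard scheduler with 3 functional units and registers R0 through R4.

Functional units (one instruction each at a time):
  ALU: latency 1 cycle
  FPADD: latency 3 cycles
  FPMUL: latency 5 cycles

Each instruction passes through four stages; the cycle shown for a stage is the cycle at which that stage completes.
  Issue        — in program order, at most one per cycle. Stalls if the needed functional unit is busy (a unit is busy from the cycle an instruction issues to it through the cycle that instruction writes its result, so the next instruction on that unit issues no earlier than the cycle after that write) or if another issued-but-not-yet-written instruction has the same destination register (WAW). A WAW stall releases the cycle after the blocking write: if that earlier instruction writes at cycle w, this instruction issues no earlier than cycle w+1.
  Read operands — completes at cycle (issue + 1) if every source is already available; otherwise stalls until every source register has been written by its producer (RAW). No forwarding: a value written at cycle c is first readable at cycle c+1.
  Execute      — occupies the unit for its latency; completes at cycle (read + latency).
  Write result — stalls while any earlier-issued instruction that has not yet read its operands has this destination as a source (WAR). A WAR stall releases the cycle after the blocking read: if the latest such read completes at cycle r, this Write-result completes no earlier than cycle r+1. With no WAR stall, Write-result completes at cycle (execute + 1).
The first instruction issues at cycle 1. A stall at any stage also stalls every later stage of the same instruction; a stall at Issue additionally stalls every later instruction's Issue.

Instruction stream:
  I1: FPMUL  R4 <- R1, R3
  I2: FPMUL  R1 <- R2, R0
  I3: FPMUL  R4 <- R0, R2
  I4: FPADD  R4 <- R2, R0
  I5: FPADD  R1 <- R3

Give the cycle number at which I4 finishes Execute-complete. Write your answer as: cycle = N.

cycle = 29

c1: I1 issues→FPMUL
c2: I1 reads
c7: I1 exec-done
c8: I1 writes R4
c9: I2 issues→FPMUL
c10: I2 reads
c15: I2 exec-done
c16: I2 writes R1
c17: I3 issues→FPMUL
c18: I3 reads
c23: I3 exec-done
c24: I3 writes R4
c25: I4 issues→FPADD
c26: I4 reads
c29: I4 exec-done
c30: I4 writes R4
c31: I5 issues→FPADD
c32: I5 reads
c35: I5 exec-done
c36: I5 writes R1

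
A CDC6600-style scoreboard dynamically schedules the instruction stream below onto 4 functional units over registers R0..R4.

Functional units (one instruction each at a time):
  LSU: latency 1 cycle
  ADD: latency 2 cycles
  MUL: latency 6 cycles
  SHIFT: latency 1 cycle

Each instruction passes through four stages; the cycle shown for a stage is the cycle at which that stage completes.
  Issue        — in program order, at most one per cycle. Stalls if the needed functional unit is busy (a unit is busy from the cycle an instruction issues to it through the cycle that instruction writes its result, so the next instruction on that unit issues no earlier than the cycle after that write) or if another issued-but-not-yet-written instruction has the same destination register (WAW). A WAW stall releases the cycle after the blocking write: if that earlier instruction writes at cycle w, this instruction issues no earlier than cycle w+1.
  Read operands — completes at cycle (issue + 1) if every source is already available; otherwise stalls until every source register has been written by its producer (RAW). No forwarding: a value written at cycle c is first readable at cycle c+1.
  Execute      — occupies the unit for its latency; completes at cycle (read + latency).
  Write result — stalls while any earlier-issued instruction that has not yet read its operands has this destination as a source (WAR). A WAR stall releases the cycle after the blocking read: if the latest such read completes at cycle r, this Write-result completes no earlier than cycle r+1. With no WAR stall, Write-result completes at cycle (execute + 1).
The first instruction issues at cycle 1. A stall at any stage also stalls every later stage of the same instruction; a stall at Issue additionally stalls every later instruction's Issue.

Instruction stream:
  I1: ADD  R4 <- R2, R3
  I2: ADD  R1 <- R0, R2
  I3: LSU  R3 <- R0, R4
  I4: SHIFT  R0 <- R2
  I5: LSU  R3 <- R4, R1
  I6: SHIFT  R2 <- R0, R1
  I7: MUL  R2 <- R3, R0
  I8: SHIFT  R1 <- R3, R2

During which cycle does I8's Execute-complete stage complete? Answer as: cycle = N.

cycle = 26

[1] I1 issues→ADD
[2] I1 reads
[4] I1 exec-done
[5] I1 writes R4
[6] I2 issues→ADD
[7] I2 reads · I3 issues→LSU
[8] I3 reads · I4 issues→SHIFT
[9] I2 exec-done · I3 exec-done · I4 reads
[10] I2 writes R1 · I3 writes R3 · I4 exec-done
[11] I4 writes R0 · I5 issues→LSU
[12] I5 reads · I6 issues→SHIFT
[13] I5 exec-done · I6 reads
[14] I5 writes R3 · I6 exec-done
[15] I6 writes R2
[16] I7 issues→MUL
[17] I7 reads · I8 issues→SHIFT
[23] I7 exec-done
[24] I7 writes R2
[25] I8 reads
[26] I8 exec-done
[27] I8 writes R1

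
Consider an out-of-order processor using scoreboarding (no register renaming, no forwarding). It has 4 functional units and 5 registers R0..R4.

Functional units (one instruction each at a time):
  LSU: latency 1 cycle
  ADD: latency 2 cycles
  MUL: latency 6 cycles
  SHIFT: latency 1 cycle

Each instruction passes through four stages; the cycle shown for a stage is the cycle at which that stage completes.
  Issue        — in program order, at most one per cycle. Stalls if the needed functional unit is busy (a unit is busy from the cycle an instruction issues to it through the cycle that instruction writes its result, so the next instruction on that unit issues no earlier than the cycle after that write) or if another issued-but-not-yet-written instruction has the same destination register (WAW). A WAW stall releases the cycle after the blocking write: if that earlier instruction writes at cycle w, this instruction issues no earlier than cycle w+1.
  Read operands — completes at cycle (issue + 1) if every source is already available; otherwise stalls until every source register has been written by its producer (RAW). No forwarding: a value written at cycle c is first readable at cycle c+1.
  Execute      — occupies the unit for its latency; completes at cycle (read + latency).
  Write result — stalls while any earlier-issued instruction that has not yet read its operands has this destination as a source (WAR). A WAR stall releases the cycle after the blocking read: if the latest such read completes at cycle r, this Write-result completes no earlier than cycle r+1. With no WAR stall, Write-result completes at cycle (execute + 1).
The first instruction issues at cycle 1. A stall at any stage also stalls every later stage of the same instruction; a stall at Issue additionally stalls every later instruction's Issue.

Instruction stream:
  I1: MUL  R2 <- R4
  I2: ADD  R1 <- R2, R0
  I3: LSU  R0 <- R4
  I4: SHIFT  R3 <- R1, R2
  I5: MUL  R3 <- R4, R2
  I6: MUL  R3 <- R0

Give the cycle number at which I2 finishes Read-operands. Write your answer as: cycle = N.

1) issue 1, read 2, done 8, write 9
2) issue 2, read 10, done 12, write 13  <RAW R2: wait I1 write@9>
3) issue 3, read 4, done 5, write 11  <WAR R0: wait I2 read@10>
4) issue 4, read 14, done 15, write 16  <RAW R1: wait I2 write@13>
5) issue 17, read 18, done 24, write 25  <WAW R3: wait I4 write@16>
6) issue 26, read 27, done 33, write 34  <struct: MUL busy until I5 writes@25>

cycle = 10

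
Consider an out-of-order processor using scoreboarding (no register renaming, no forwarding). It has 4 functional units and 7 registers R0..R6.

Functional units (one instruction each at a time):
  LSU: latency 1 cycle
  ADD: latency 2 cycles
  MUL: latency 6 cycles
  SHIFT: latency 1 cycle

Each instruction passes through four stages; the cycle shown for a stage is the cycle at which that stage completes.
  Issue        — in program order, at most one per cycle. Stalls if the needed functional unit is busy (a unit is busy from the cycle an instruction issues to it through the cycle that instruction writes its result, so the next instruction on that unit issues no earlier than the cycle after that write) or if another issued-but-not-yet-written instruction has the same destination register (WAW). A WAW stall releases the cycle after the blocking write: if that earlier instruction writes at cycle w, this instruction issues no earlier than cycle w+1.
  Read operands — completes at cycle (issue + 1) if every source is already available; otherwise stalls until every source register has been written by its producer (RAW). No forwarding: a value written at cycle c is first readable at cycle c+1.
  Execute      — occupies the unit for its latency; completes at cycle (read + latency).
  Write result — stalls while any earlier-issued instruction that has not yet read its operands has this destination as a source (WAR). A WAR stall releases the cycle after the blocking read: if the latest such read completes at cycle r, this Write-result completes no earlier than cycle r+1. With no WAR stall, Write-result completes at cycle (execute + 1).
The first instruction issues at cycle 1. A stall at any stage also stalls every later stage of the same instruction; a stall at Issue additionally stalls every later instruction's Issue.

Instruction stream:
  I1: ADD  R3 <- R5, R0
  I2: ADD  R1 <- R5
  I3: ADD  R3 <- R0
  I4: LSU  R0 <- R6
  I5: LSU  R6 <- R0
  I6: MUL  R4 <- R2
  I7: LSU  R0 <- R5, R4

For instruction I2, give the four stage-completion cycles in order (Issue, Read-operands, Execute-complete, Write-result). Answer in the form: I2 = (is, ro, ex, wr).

I1 -> (1, 2, 4, 5)
I2 -> (6, 7, 9, 10)  // struct: ADD busy until I1 writes@5
I3 -> (11, 12, 14, 15)  // struct: ADD busy until I2 writes@10
I4 -> (12, 13, 14, 15)
I5 -> (16, 17, 18, 19)  // struct: LSU busy until I4 writes@15
I6 -> (17, 18, 24, 25)
I7 -> (20, 26, 27, 28)  // struct: LSU busy until I5 writes@19, RAW R4: wait I6 write@25

I2 = (6, 7, 9, 10)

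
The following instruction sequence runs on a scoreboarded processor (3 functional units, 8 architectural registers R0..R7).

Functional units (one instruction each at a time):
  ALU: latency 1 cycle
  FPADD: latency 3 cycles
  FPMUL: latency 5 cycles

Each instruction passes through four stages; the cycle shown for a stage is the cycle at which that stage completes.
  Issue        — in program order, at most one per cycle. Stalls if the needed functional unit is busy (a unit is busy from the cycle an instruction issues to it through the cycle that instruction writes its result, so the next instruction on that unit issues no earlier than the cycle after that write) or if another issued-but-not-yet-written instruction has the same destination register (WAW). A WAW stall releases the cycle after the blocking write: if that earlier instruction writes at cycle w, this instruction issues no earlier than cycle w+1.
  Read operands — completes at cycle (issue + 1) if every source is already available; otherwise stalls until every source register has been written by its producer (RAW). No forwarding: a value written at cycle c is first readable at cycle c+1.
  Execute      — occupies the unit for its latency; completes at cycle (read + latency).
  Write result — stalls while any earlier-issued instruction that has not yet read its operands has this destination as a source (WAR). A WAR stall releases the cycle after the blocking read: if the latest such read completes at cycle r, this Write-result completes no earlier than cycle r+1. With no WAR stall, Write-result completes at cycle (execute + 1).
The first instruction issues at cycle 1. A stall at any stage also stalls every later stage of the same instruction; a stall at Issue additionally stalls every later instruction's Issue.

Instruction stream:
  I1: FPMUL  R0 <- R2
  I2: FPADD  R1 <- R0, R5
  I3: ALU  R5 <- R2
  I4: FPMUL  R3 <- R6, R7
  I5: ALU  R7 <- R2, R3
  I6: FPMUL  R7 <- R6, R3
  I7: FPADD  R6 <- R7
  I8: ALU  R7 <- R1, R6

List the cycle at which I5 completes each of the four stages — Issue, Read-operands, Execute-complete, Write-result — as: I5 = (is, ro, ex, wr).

cycle 1: issue I1 (FPMUL)
cycle 2: I1 read-ops, issue I2 (FPADD)
cycle 3: issue I3 (ALU)
cycle 4: I3 read-ops
cycle 5: I3 finished on ALU
cycle 7: I1 finished on FPMUL
cycle 8: I1→R0
cycle 9: I2 read-ops, issue I4 (FPMUL)
cycle 10: I3→R5, I4 read-ops
cycle 11: issue I5 (ALU)
cycle 12: I2 finished on FPADD
cycle 13: I2→R1
cycle 15: I4 finished on FPMUL
cycle 16: I4→R3
cycle 17: I5 read-ops
cycle 18: I5 finished on ALU
cycle 19: I5→R7
cycle 20: issue I6 (FPMUL)
cycle 21: I6 read-ops, issue I7 (FPADD)
cycle 26: I6 finished on FPMUL
cycle 27: I6→R7
cycle 28: I7 read-ops, issue I8 (ALU)
cycle 31: I7 finished on FPADD
cycle 32: I7→R6
cycle 33: I8 read-ops
cycle 34: I8 finished on ALU
cycle 35: I8→R7

I5 = (11, 17, 18, 19)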